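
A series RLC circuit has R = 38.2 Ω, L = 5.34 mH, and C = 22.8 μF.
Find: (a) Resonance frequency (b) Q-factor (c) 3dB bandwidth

Step 1 — Resonance: ω₀ = 1/√(LC) = 1/√(0.00534·2.28e-05) = 2866 rad/s.
Step 2 — f₀ = ω₀/(2π) = 456.1 Hz.
Step 3 — Series Q: Q = ω₀L/R = 2866·0.00534/38.2 = 0.4006.
Step 4 — Bandwidth: Δω = ω₀/Q = 7154 rad/s; BW = Δω/(2π) = 1139 Hz.

(a) f₀ = 456.1 Hz  (b) Q = 0.4006  (c) BW = 1139 Hz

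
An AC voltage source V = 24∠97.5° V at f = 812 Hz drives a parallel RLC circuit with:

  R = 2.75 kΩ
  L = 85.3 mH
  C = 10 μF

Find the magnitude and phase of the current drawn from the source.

Step 1 — Angular frequency: ω = 2π·f = 2π·812 = 5102 rad/s.
Step 2 — Component impedances:
  R: Z = R = 2750 Ω
  L: Z = jωL = j·5102·0.0853 = 0 + j435.2 Ω
  C: Z = 1/(jωC) = -j/(ω·C) = 0 - j19.6 Ω
Step 3 — Parallel combination: 1/Z_total = 1/R + 1/L + 1/C; Z_total = 0.1532 - j20.52 Ω = 20.52∠-89.6° Ω.
Step 4 — Source phasor: V = 24∠97.5° V = -3.133 + j23.79 V.
Step 5 — Ohm's law: I = V / Z_total = (-3.133 + j23.79) / (0.1532 - j20.52) = -1.16 - j0.144 A.
Step 6 — Convert to polar: |I| = 1.169 A, ∠I = -172.9°.

I = 1.169∠-172.9° A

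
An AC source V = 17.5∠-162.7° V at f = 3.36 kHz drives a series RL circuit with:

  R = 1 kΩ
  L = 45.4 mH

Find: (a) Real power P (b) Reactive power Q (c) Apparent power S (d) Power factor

Step 1 — Angular frequency: ω = 2π·f = 2π·3360 = 2.111e+04 rad/s.
Step 2 — Component impedances:
  R: Z = R = 1000 Ω
  L: Z = jωL = j·2.111e+04·0.0454 = 0 + j958.5 Ω
Step 3 — Series combination: Z_total = R + L = 1000 + j958.5 Ω = 1385∠43.8° Ω.
Step 4 — Source phasor: V = 17.5∠-162.7° V = -16.71 - j5.204 V.
Step 5 — Current: I = V / Z = -0.01131 + j0.005634 A = 0.01263∠153.5° A.
Step 6 — Complex power: S = V·I* = 0.1596 + j0.153 VA.
Step 7 — Real power: P = Re(S) = 0.1596 W.
Step 8 — Reactive power: Q = Im(S) = 0.153 VAR.
Step 9 — Apparent power: |S| = 0.2211 VA.
Step 10 — Power factor: PF = P/|S| = 0.7219 (lagging).

(a) P = 0.1596 W  (b) Q = 0.153 VAR  (c) S = 0.2211 VA  (d) PF = 0.7219 (lagging)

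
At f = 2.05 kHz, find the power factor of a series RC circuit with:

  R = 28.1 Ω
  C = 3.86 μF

Step 1 — Angular frequency: ω = 2π·f = 2π·2050 = 1.288e+04 rad/s.
Step 2 — Component impedances:
  R: Z = R = 28.1 Ω
  C: Z = 1/(jωC) = -j/(ω·C) = 0 - j20.11 Ω
Step 3 — Series combination: Z_total = R + C = 28.1 - j20.11 Ω = 34.56∠-35.6° Ω.
Step 4 — Power factor: PF = cos(φ) = Re(Z)/|Z| = 28.1/34.556 = 0.8132.
Step 5 — Type: Im(Z) = -20.11 ⇒ leading (phase φ = -35.6°).

PF = 0.8132 (leading, φ = -35.6°)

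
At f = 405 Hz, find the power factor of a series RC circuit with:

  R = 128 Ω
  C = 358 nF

Step 1 — Angular frequency: ω = 2π·f = 2π·405 = 2545 rad/s.
Step 2 — Component impedances:
  R: Z = R = 128 Ω
  C: Z = 1/(jωC) = -j/(ω·C) = 0 - j1098 Ω
Step 3 — Series combination: Z_total = R + C = 128 - j1098 Ω = 1105∠-83.3° Ω.
Step 4 — Power factor: PF = cos(φ) = Re(Z)/|Z| = 128/1105 = 0.1158.
Step 5 — Type: Im(Z) = -1098 ⇒ leading (phase φ = -83.3°).

PF = 0.1158 (leading, φ = -83.3°)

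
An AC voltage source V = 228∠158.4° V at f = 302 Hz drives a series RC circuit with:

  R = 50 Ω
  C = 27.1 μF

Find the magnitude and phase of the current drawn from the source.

Step 1 — Angular frequency: ω = 2π·f = 2π·302 = 1898 rad/s.
Step 2 — Component impedances:
  R: Z = R = 50 Ω
  C: Z = 1/(jωC) = -j/(ω·C) = 0 - j19.45 Ω
Step 3 — Series combination: Z_total = R + C = 50 - j19.45 Ω = 53.65∠-21.3° Ω.
Step 4 — Source phasor: V = 228∠158.4° V = -212 + j83.93 V.
Step 5 — Ohm's law: I = V / Z_total = (-212 + j83.93) / (50 - j19.45) = -4.25 + j0.02576 A.
Step 6 — Convert to polar: |I| = 4.25 A, ∠I = 179.7°.

I = 4.25∠179.7° A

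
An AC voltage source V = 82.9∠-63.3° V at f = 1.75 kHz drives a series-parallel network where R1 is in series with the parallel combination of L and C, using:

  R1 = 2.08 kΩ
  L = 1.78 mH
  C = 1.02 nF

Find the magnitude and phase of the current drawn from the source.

Step 1 — Angular frequency: ω = 2π·f = 2π·1750 = 1.1e+04 rad/s.
Step 2 — Component impedances:
  R1: Z = R = 2080 Ω
  L: Z = jωL = j·1.1e+04·0.00178 = 0 + j19.57 Ω
  C: Z = 1/(jωC) = -j/(ω·C) = 0 - j8.916e+04 Ω
Step 3 — Parallel branch: L || C = 1/(1/L + 1/C) = 0 + j19.58 Ω.
Step 4 — Series with R1: Z_total = R1 + (L || C) = 2080 + j19.58 Ω = 2080∠0.5° Ω.
Step 5 — Source phasor: V = 82.9∠-63.3° V = 37.25 - j74.06 V.
Step 6 — Ohm's law: I = V / Z_total = (37.25 - j74.06) / (2080 + j19.58) = 0.01757 - j0.03577 A.
Step 7 — Convert to polar: |I| = 0.03985 A, ∠I = -63.8°.

I = 0.03985∠-63.8° A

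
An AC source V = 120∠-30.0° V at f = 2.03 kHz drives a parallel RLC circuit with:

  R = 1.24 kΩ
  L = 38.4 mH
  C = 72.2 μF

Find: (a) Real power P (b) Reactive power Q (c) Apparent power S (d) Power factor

Step 1 — Angular frequency: ω = 2π·f = 2π·2030 = 1.275e+04 rad/s.
Step 2 — Component impedances:
  R: Z = R = 1240 Ω
  L: Z = jωL = j·1.275e+04·0.0384 = 0 + j489.8 Ω
  C: Z = 1/(jωC) = -j/(ω·C) = 0 - j1.086 Ω
Step 3 — Parallel combination: 1/Z_total = 1/R + 1/L + 1/C; Z_total = 0.0009552 - j1.088 Ω = 1.088∠-89.9° Ω.
Step 4 — Source phasor: V = 120∠-30.0° V = 103.9 - j60 V.
Step 5 — Current: I = V / Z = 55.22 + j95.44 A = 110.3∠59.9° A.
Step 6 — Complex power: S = V·I* = 11.61 - j1.323e+04 VA.
Step 7 — Real power: P = Re(S) = 11.61 W.
Step 8 — Reactive power: Q = Im(S) = -1.323e+04 VAR.
Step 9 — Apparent power: |S| = 1.323e+04 VA.
Step 10 — Power factor: PF = P/|S| = 0.0008777 (leading).

(a) P = 11.61 W  (b) Q = -1.323e+04 VAR  (c) S = 1.323e+04 VA  (d) PF = 0.0008777 (leading)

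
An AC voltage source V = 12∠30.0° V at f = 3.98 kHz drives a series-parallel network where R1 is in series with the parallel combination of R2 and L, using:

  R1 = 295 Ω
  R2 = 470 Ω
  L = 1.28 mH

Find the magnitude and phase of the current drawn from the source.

Step 1 — Angular frequency: ω = 2π·f = 2π·3980 = 2.501e+04 rad/s.
Step 2 — Component impedances:
  R1: Z = R = 295 Ω
  R2: Z = R = 470 Ω
  L: Z = jωL = j·2.501e+04·0.00128 = 0 + j32.01 Ω
Step 3 — Parallel branch: R2 || L = 1/(1/R2 + 1/L) = 2.17 + j31.86 Ω.
Step 4 — Series with R1: Z_total = R1 + (R2 || L) = 297.2 + j31.86 Ω = 298.9∠6.1° Ω.
Step 5 — Source phasor: V = 12∠30.0° V = 10.39 + j6 V.
Step 6 — Ohm's law: I = V / Z_total = (10.39 + j6) / (297.2 + j31.86) = 0.03671 + j0.01625 A.
Step 7 — Convert to polar: |I| = 0.04015 A, ∠I = 23.9°.

I = 0.04015∠23.9° A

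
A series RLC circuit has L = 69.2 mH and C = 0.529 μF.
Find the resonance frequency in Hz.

Step 1 — Resonance condition Im(Z)=0 gives ω₀ = 1/√(LC).
Step 2 — ω₀ = 1/√(0.0692·5.29e-07) = 5227 rad/s.
Step 3 — f₀ = ω₀/(2π) = 831.8 Hz.

f₀ = 831.8 Hz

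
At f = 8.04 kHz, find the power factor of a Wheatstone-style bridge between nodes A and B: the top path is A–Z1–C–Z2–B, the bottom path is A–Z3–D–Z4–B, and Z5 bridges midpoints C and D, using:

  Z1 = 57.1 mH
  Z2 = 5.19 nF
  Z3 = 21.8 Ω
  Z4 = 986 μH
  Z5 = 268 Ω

Step 1 — Angular frequency: ω = 2π·f = 2π·8040 = 5.052e+04 rad/s.
Step 2 — Component impedances:
  Z1: Z = jωL = j·5.052e+04·0.0571 = 0 + j2885 Ω
  Z2: Z = 1/(jωC) = -j/(ω·C) = 0 - j3814 Ω
  Z3: Z = R = 21.8 Ω
  Z4: Z = jωL = j·5.052e+04·0.000986 = 0 + j49.81 Ω
  Z5: Z = R = 268 Ω
Step 3 — Bridge requires nodal analysis (the Z5 bridge couples midpoints C and D, so the two paths cannot be reduced to a simple series/parallel combination). Setting node B to ground and injecting 1 A at node A, the 3-node admittance system at A, C, D solves to V_A = Z_AB = 21.83 + j50.58 Ω = 55.09∠66.7° Ω.
Step 4 — Power factor: PF = cos(φ) = Re(Z)/|Z| = 21.83/55.09 = 0.3963.
Step 5 — Type: Im(Z) = 50.58 ⇒ lagging (phase φ = 66.7°).

PF = 0.3963 (lagging, φ = 66.7°)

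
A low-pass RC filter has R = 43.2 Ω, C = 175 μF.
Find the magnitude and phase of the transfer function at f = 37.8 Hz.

Step 1 — Angular frequency: ω = 2π·37.8 = 237.5 rad/s.
Step 2 — Transfer function: H(jω) = 1/(1 + jωRC).
Step 3 — Denominator: 1 + jωRC = 1 + j·237.5·43.2·0.000175 = 1 + j1.796.
Step 4 — H = 0.2367 - j0.4251.
Step 5 — Magnitude: |H| = 0.4866 (-6.3 dB); phase: φ = -60.9°.

|H| = 0.4866 (-6.3 dB), φ = -60.9°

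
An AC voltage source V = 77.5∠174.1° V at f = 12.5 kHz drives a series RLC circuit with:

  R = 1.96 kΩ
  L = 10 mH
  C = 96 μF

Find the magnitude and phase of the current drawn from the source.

Step 1 — Angular frequency: ω = 2π·f = 2π·1.25e+04 = 7.854e+04 rad/s.
Step 2 — Component impedances:
  R: Z = R = 1960 Ω
  L: Z = jωL = j·7.854e+04·0.01 = 0 + j785.4 Ω
  C: Z = 1/(jωC) = -j/(ω·C) = 0 - j0.1326 Ω
Step 3 — Series combination: Z_total = R + L + C = 1960 + j785.3 Ω = 2111∠21.8° Ω.
Step 4 — Source phasor: V = 77.5∠174.1° V = -77.09 + j7.966 V.
Step 5 — Ohm's law: I = V / Z_total = (-77.09 + j7.966) / (1960 + j785.3) = -0.03249 + j0.01708 A.
Step 6 — Convert to polar: |I| = 0.0367 A, ∠I = 152.3°.

I = 0.0367∠152.3° A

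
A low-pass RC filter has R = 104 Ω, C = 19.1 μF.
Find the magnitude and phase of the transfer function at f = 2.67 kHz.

Step 1 — Angular frequency: ω = 2π·2670 = 1.678e+04 rad/s.
Step 2 — Transfer function: H(jω) = 1/(1 + jωRC).
Step 3 — Denominator: 1 + jωRC = 1 + j·1.678e+04·104·1.91e-05 = 1 + j33.32.
Step 4 — H = 0.0008997 - j0.02998.
Step 5 — Magnitude: |H| = 0.02999 (-30.5 dB); phase: φ = -88.3°.

|H| = 0.02999 (-30.5 dB), φ = -88.3°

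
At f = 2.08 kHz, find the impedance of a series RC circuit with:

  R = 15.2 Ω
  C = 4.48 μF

Step 1 — Angular frequency: ω = 2π·f = 2π·2080 = 1.307e+04 rad/s.
Step 2 — Component impedances:
  R: Z = R = 15.2 Ω
  C: Z = 1/(jωC) = -j/(ω·C) = 0 - j17.08 Ω
Step 3 — Series combination: Z_total = R + C = 15.2 - j17.08 Ω = 22.86∠-48.3° Ω.

Z = 15.2 - j17.08 Ω = 22.86∠-48.3° Ω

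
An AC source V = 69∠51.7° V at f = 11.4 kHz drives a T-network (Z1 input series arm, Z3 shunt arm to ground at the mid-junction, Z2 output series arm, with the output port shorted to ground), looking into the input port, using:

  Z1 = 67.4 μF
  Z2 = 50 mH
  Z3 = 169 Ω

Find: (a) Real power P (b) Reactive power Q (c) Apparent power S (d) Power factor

Step 1 — Angular frequency: ω = 2π·f = 2π·1.14e+04 = 7.163e+04 rad/s.
Step 2 — Component impedances:
  Z1: Z = 1/(jωC) = -j/(ω·C) = 0 - j0.2071 Ω
  Z2: Z = jωL = j·7.163e+04·0.05 = 0 + j3581 Ω
  Z3: Z = R = 169 Ω
Step 3 — With the output port shorted to ground, the output series arm Z2 runs from the junction to ground; the shunt arm Z3 also runs from the junction to ground. They appear in parallel: Z3 || Z2 = 168.6 + j7.957 Ω.
Step 4 — Series with input arm Z1: Z_in = Z1 + (Z3 || Z2) = 168.6 + j7.75 Ω = 168.8∠2.6° Ω.
Step 5 — Source phasor: V = 69∠51.7° V = 42.76 + j54.15 V.
Step 6 — Current: I = V / Z = 0.2678 + j0.3088 A = 0.4088∠49.1° A.
Step 7 — Complex power: S = V·I* = 28.17 + j1.295 VA.
Step 8 — Real power: P = Re(S) = 28.17 W.
Step 9 — Reactive power: Q = Im(S) = 1.295 VAR.
Step 10 — Apparent power: |S| = 28.2 VA.
Step 11 — Power factor: PF = P/|S| = 0.9989 (lagging).

(a) P = 28.17 W  (b) Q = 1.295 VAR  (c) S = 28.2 VA  (d) PF = 0.9989 (lagging)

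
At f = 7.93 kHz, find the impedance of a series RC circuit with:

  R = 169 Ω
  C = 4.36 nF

Step 1 — Angular frequency: ω = 2π·f = 2π·7930 = 4.983e+04 rad/s.
Step 2 — Component impedances:
  R: Z = R = 169 Ω
  C: Z = 1/(jωC) = -j/(ω·C) = 0 - j4603 Ω
Step 3 — Series combination: Z_total = R + C = 169 - j4603 Ω = 4606∠-87.9° Ω.

Z = 169 - j4603 Ω = 4606∠-87.9° Ω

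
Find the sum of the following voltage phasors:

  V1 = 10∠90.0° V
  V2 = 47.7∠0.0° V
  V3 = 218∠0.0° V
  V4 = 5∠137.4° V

Step 1 — Convert each phasor to rectangular form:
  V1 = 10·(cos(90.0°) + j·sin(90.0°)) = 0 + j10 V
  V2 = 47.7·(cos(0.0°) + j·sin(0.0°)) = 47.7 V
  V3 = 218·(cos(0.0°) + j·sin(0.0°)) = 218 V
  V4 = 5·(cos(137.4°) + j·sin(137.4°)) = -3.68 + j3.384 V
Step 2 — Sum components: V_total = 262 + j13.38 V.
Step 3 — Convert to polar: |V_total| = 262.4 V, ∠V_total = 2.9°.

V_total = 262.4∠2.9° V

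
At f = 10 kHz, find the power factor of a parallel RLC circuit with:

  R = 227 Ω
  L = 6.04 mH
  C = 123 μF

Step 1 — Angular frequency: ω = 2π·f = 2π·1e+04 = 6.283e+04 rad/s.
Step 2 — Component impedances:
  R: Z = R = 227 Ω
  L: Z = jωL = j·6.283e+04·0.00604 = 0 + j379.5 Ω
  C: Z = 1/(jωC) = -j/(ω·C) = 0 - j0.1294 Ω
Step 3 — Parallel combination: 1/Z_total = 1/R + 1/L + 1/C; Z_total = 7.381e-05 - j0.1294 Ω = 0.1294∠-90.0° Ω.
Step 4 — Power factor: PF = cos(φ) = Re(Z)/|Z| = 7.3807e-05/0.12944 = 0.0005702.
Step 5 — Type: Im(Z) = -0.1294 ⇒ leading (phase φ = -90.0°).

PF = 0.0005702 (leading, φ = -90.0°)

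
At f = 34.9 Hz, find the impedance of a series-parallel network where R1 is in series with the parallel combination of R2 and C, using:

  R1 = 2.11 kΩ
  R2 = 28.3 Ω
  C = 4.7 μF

Step 1 — Angular frequency: ω = 2π·f = 2π·34.9 = 219.3 rad/s.
Step 2 — Component impedances:
  R1: Z = R = 2110 Ω
  R2: Z = R = 28.3 Ω
  C: Z = 1/(jωC) = -j/(ω·C) = 0 - j970.3 Ω
Step 3 — Parallel branch: R2 || C = 1/(1/R2 + 1/C) = 28.28 - j0.8247 Ω.
Step 4 — Series with R1: Z_total = R1 + (R2 || C) = 2138 - j0.8247 Ω = 2138∠-0.0° Ω.

Z = 2138 - j0.8247 Ω = 2138∠-0.0° Ω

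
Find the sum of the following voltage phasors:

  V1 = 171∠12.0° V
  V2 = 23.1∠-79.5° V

Step 1 — Convert each phasor to rectangular form:
  V1 = 171·(cos(12.0°) + j·sin(12.0°)) = 167.3 + j35.55 V
  V2 = 23.1·(cos(-79.5°) + j·sin(-79.5°)) = 4.21 - j22.71 V
Step 2 — Sum components: V_total = 171.5 + j12.84 V.
Step 3 — Convert to polar: |V_total| = 172 V, ∠V_total = 4.3°.

V_total = 172∠4.3° V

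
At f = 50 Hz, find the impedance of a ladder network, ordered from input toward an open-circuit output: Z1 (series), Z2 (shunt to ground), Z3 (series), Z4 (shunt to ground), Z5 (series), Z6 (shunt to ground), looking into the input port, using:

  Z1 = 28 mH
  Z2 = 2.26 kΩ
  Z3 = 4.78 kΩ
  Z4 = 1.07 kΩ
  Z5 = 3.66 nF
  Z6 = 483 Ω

Step 1 — Angular frequency: ω = 2π·f = 2π·50 = 314.2 rad/s.
Step 2 — Component impedances:
  Z1: Z = jωL = j·314.2·0.028 = 0 + j8.796 Ω
  Z2: Z = R = 2260 Ω
  Z3: Z = R = 4780 Ω
  Z4: Z = R = 1070 Ω
  Z5: Z = 1/(jωC) = -j/(ω·C) = 0 - j8.697e+05 Ω
  Z6: Z = R = 483 Ω
Step 3 — Ladder network (open output): work backward from the far end, alternating series and parallel combinations. Z_in = 1630 + j8.694 Ω = 1630∠0.3° Ω.

Z = 1630 + j8.694 Ω = 1630∠0.3° Ω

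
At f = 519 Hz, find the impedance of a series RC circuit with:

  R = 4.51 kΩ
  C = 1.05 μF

Step 1 — Angular frequency: ω = 2π·f = 2π·519 = 3261 rad/s.
Step 2 — Component impedances:
  R: Z = R = 4510 Ω
  C: Z = 1/(jωC) = -j/(ω·C) = 0 - j292.1 Ω
Step 3 — Series combination: Z_total = R + C = 4510 - j292.1 Ω = 4519∠-3.7° Ω.

Z = 4510 - j292.1 Ω = 4519∠-3.7° Ω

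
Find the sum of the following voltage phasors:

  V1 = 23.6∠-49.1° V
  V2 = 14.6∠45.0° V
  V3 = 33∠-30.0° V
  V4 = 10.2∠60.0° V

Step 1 — Convert each phasor to rectangular form:
  V1 = 23.6·(cos(-49.1°) + j·sin(-49.1°)) = 15.45 - j17.84 V
  V2 = 14.6·(cos(45.0°) + j·sin(45.0°)) = 10.32 + j10.32 V
  V3 = 33·(cos(-30.0°) + j·sin(-30.0°)) = 28.58 - j16.5 V
  V4 = 10.2·(cos(60.0°) + j·sin(60.0°)) = 5.1 + j8.833 V
Step 2 — Sum components: V_total = 59.45 - j15.18 V.
Step 3 — Convert to polar: |V_total| = 61.36 V, ∠V_total = -14.3°.

V_total = 61.36∠-14.3° V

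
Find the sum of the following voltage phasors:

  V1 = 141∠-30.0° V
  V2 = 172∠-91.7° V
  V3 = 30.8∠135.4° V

Step 1 — Convert each phasor to rectangular form:
  V1 = 141·(cos(-30.0°) + j·sin(-30.0°)) = 122.1 - j70.5 V
  V2 = 172·(cos(-91.7°) + j·sin(-91.7°)) = -5.103 - j171.9 V
  V3 = 30.8·(cos(135.4°) + j·sin(135.4°)) = -21.93 + j21.63 V
Step 2 — Sum components: V_total = 95.08 - j220.8 V.
Step 3 — Convert to polar: |V_total| = 240.4 V, ∠V_total = -66.7°.

V_total = 240.4∠-66.7° V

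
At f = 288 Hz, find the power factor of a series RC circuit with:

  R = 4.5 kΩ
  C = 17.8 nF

Step 1 — Angular frequency: ω = 2π·f = 2π·288 = 1810 rad/s.
Step 2 — Component impedances:
  R: Z = R = 4500 Ω
  C: Z = 1/(jωC) = -j/(ω·C) = 0 - j3.105e+04 Ω
Step 3 — Series combination: Z_total = R + C = 4500 - j3.105e+04 Ω = 3.137e+04∠-81.8° Ω.
Step 4 — Power factor: PF = cos(φ) = Re(Z)/|Z| = 4500/3.137e+04 = 0.1434.
Step 5 — Type: Im(Z) = -3.105e+04 ⇒ leading (phase φ = -81.8°).

PF = 0.1434 (leading, φ = -81.8°)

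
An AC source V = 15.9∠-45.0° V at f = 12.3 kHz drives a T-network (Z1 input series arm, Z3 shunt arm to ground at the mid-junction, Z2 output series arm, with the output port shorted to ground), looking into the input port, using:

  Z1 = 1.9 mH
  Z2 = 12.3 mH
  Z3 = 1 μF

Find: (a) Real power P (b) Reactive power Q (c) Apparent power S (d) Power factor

Step 1 — Angular frequency: ω = 2π·f = 2π·1.23e+04 = 7.728e+04 rad/s.
Step 2 — Component impedances:
  Z1: Z = jωL = j·7.728e+04·0.0019 = 0 + j146.8 Ω
  Z2: Z = jωL = j·7.728e+04·0.0123 = 0 + j950.6 Ω
  Z3: Z = 1/(jωC) = -j/(ω·C) = 0 - j12.94 Ω
Step 3 — With the output port shorted to ground, the output series arm Z2 runs from the junction to ground; the shunt arm Z3 also runs from the junction to ground. They appear in parallel: Z3 || Z2 = 0 - j13.12 Ω.
Step 4 — Series with input arm Z1: Z_in = Z1 + (Z3 || Z2) = 0 + j133.7 Ω = 133.7∠90.0° Ω.
Step 5 — Source phasor: V = 15.9∠-45.0° V = 11.24 - j11.24 V.
Step 6 — Current: I = V / Z = -0.08408 - j0.08408 A = 0.1189∠-135.0° A.
Step 7 — Complex power: S = V·I* = 0 + j1.891 VA.
Step 8 — Real power: P = Re(S) = 0 W.
Step 9 — Reactive power: Q = Im(S) = 1.891 VAR.
Step 10 — Apparent power: |S| = 1.891 VA.
Step 11 — Power factor: PF = P/|S| = 0 (lagging).

(a) P = 0 W  (b) Q = 1.891 VAR  (c) S = 1.891 VA  (d) PF = 0 (lagging)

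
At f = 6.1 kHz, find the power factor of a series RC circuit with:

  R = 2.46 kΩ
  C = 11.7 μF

Step 1 — Angular frequency: ω = 2π·f = 2π·6100 = 3.833e+04 rad/s.
Step 2 — Component impedances:
  R: Z = R = 2460 Ω
  C: Z = 1/(jωC) = -j/(ω·C) = 0 - j2.23 Ω
Step 3 — Series combination: Z_total = R + C = 2460 - j2.23 Ω = 2460∠-0.1° Ω.
Step 4 — Power factor: PF = cos(φ) = Re(Z)/|Z| = 2460/2460 = 1.
Step 5 — Type: Im(Z) = -2.23 ⇒ leading (phase φ = -0.1°).

PF = 1 (leading, φ = -0.1°)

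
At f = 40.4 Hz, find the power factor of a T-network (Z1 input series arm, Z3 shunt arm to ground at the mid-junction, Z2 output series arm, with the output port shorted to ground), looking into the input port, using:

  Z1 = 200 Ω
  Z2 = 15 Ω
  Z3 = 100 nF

Step 1 — Angular frequency: ω = 2π·f = 2π·40.4 = 253.8 rad/s.
Step 2 — Component impedances:
  Z1: Z = R = 200 Ω
  Z2: Z = R = 15 Ω
  Z3: Z = 1/(jωC) = -j/(ω·C) = 0 - j3.939e+04 Ω
Step 3 — With the output port shorted to ground, the output series arm Z2 runs from the junction to ground; the shunt arm Z3 also runs from the junction to ground. They appear in parallel: Z3 || Z2 = 15 - j0.005711 Ω.
Step 4 — Series with input arm Z1: Z_in = Z1 + (Z3 || Z2) = 215 - j0.005711 Ω = 215∠-0.0° Ω.
Step 5 — Power factor: PF = cos(φ) = Re(Z)/|Z| = 215/215 = 1.
Step 6 — Type: Im(Z) = -0.005711 ⇒ leading (phase φ = -0.0°).

PF = 1 (leading, φ = -0.0°)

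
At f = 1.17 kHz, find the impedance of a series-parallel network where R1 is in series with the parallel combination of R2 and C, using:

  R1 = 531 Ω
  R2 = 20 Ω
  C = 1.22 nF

Step 1 — Angular frequency: ω = 2π·f = 2π·1170 = 7351 rad/s.
Step 2 — Component impedances:
  R1: Z = R = 531 Ω
  R2: Z = R = 20 Ω
  C: Z = 1/(jωC) = -j/(ω·C) = 0 - j1.115e+05 Ω
Step 3 — Parallel branch: R2 || C = 1/(1/R2 + 1/C) = 20 - j0.003587 Ω.
Step 4 — Series with R1: Z_total = R1 + (R2 || C) = 551 - j0.003587 Ω = 551∠-0.0° Ω.

Z = 551 - j0.003587 Ω = 551∠-0.0° Ω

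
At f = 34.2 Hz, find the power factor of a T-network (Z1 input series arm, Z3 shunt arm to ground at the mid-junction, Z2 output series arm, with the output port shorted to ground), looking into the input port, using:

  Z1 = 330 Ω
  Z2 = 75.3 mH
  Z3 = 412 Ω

Step 1 — Angular frequency: ω = 2π·f = 2π·34.2 = 214.9 rad/s.
Step 2 — Component impedances:
  Z1: Z = R = 330 Ω
  Z2: Z = jωL = j·214.9·0.0753 = 0 + j16.18 Ω
  Z3: Z = R = 412 Ω
Step 3 — With the output port shorted to ground, the output series arm Z2 runs from the junction to ground; the shunt arm Z3 also runs from the junction to ground. They appear in parallel: Z3 || Z2 = 0.6345 + j16.16 Ω.
Step 4 — Series with input arm Z1: Z_in = Z1 + (Z3 || Z2) = 330.6 + j16.16 Ω = 331∠2.8° Ω.
Step 5 — Power factor: PF = cos(φ) = Re(Z)/|Z| = 330.6/331 = 0.9988.
Step 6 — Type: Im(Z) = 16.16 ⇒ lagging (phase φ = 2.8°).

PF = 0.9988 (lagging, φ = 2.8°)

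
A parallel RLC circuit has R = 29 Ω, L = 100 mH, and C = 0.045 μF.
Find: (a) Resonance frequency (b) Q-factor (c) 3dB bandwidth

Step 1 — Resonance: ω₀ = 1/√(LC) = 1/√(0.1·4.5e-08) = 1.491e+04 rad/s.
Step 2 — f₀ = ω₀/(2π) = 2373 Hz.
Step 3 — Parallel Q: Q = R/(ω₀L) = 29/(1.491e+04·0.1) = 0.01945.
Step 4 — Bandwidth: Δω = ω₀/Q = 7.663e+05 rad/s; BW = Δω/(2π) = 1.22e+05 Hz.

(a) f₀ = 2373 Hz  (b) Q = 0.01945  (c) BW = 1.22e+05 Hz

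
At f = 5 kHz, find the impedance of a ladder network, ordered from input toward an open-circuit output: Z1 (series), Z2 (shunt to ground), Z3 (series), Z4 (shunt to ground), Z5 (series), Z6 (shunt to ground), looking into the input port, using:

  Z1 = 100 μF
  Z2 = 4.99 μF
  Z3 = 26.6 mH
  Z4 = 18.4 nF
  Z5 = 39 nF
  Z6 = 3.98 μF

Step 1 — Angular frequency: ω = 2π·f = 2π·5000 = 3.142e+04 rad/s.
Step 2 — Component impedances:
  Z1: Z = 1/(jωC) = -j/(ω·C) = 0 - j0.3183 Ω
  Z2: Z = 1/(jωC) = -j/(ω·C) = 0 - j6.379 Ω
  Z3: Z = jωL = j·3.142e+04·0.0266 = 0 + j835.7 Ω
  Z4: Z = 1/(jωC) = -j/(ω·C) = 0 - j1730 Ω
  Z5: Z = 1/(jωC) = -j/(ω·C) = 0 - j816.2 Ω
  Z6: Z = 1/(jωC) = -j/(ω·C) = 0 - j7.998 Ω
Step 3 — Ladder network (open output): work backward from the far end, alternating series and parallel combinations. Z_in = 0 - j6.847 Ω = 6.847∠-90.0° Ω.

Z = 0 - j6.847 Ω = 6.847∠-90.0° Ω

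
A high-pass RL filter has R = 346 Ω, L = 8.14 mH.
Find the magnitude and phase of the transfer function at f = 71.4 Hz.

Step 1 — Angular frequency: ω = 2π·71.4 = 448.6 rad/s.
Step 2 — Transfer function: H(jω) = jωL/(R + jωL).
Step 3 — Numerator jωL = j·3.652; denominator R + jωL = 346 + j3.652.
Step 4 — H = 0.0001114 + j0.01055.
Step 5 — Magnitude: |H| = 0.01055 (-39.5 dB); phase: φ = 89.4°.

|H| = 0.01055 (-39.5 dB), φ = 89.4°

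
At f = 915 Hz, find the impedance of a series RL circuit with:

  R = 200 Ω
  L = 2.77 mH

Step 1 — Angular frequency: ω = 2π·f = 2π·915 = 5749 rad/s.
Step 2 — Component impedances:
  R: Z = R = 200 Ω
  L: Z = jωL = j·5749·0.00277 = 0 + j15.93 Ω
Step 3 — Series combination: Z_total = R + L = 200 + j15.93 Ω = 200.6∠4.6° Ω.

Z = 200 + j15.93 Ω = 200.6∠4.6° Ω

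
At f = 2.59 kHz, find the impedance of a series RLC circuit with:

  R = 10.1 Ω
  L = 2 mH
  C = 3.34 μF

Step 1 — Angular frequency: ω = 2π·f = 2π·2590 = 1.627e+04 rad/s.
Step 2 — Component impedances:
  R: Z = R = 10.1 Ω
  L: Z = jωL = j·1.627e+04·0.002 = 0 + j32.55 Ω
  C: Z = 1/(jωC) = -j/(ω·C) = 0 - j18.4 Ω
Step 3 — Series combination: Z_total = R + L + C = 10.1 + j14.15 Ω = 17.38∠54.5° Ω.

Z = 10.1 + j14.15 Ω = 17.38∠54.5° Ω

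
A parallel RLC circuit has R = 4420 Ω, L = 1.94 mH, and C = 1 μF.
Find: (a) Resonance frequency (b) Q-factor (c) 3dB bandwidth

Step 1 — Resonance: ω₀ = 1/√(LC) = 1/√(0.00194·1e-06) = 2.27e+04 rad/s.
Step 2 — f₀ = ω₀/(2π) = 3613 Hz.
Step 3 — Parallel Q: Q = R/(ω₀L) = 4420/(2.27e+04·0.00194) = 100.4.
Step 4 — Bandwidth: Δω = ω₀/Q = 226.2 rad/s; BW = Δω/(2π) = 36.01 Hz.

(a) f₀ = 3613 Hz  (b) Q = 100.4  (c) BW = 36.01 Hz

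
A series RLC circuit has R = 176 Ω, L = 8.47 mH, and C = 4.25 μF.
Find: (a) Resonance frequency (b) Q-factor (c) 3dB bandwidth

Step 1 — Resonance: ω₀ = 1/√(LC) = 1/√(0.00847·4.25e-06) = 5271 rad/s.
Step 2 — f₀ = ω₀/(2π) = 838.8 Hz.
Step 3 — Series Q: Q = ω₀L/R = 5271·0.00847/176 = 0.2536.
Step 4 — Bandwidth: Δω = ω₀/Q = 2.078e+04 rad/s; BW = Δω/(2π) = 3307 Hz.

(a) f₀ = 838.8 Hz  (b) Q = 0.2536  (c) BW = 3307 Hz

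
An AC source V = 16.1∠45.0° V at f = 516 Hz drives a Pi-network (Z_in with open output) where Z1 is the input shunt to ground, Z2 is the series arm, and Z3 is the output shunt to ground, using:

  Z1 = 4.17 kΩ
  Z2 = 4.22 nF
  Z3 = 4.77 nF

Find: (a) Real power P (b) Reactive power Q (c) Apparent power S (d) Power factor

Step 1 — Angular frequency: ω = 2π·f = 2π·516 = 3242 rad/s.
Step 2 — Component impedances:
  Z1: Z = R = 4170 Ω
  Z2: Z = 1/(jωC) = -j/(ω·C) = 0 - j7.309e+04 Ω
  Z3: Z = 1/(jωC) = -j/(ω·C) = 0 - j6.466e+04 Ω
Step 3 — With open output, the series arm Z2 and the output shunt Z3 appear in series to ground: Z2 + Z3 = 0 - j1.378e+05 Ω.
Step 4 — Parallel with input shunt Z1: Z_in = Z1 || (Z2 + Z3) = 4166 - j126.1 Ω = 4168∠-1.7° Ω.
Step 5 — Source phasor: V = 16.1∠45.0° V = 11.38 + j11.38 V.
Step 6 — Current: I = V / Z = 0.002647 + j0.002813 A = 0.003863∠46.7° A.
Step 7 — Complex power: S = V·I* = 0.06216 - j0.001882 VA.
Step 8 — Real power: P = Re(S) = 0.06216 W.
Step 9 — Reactive power: Q = Im(S) = -0.001882 VAR.
Step 10 — Apparent power: |S| = 0.06219 VA.
Step 11 — Power factor: PF = P/|S| = 0.9995 (leading).

(a) P = 0.06216 W  (b) Q = -0.001882 VAR  (c) S = 0.06219 VA  (d) PF = 0.9995 (leading)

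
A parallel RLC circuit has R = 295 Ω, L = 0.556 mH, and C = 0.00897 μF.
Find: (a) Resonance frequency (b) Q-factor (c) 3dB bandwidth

Step 1 — Resonance: ω₀ = 1/√(LC) = 1/√(0.000556·8.97e-09) = 4.478e+05 rad/s.
Step 2 — f₀ = ω₀/(2π) = 7.127e+04 Hz.
Step 3 — Parallel Q: Q = R/(ω₀L) = 295/(4.478e+05·0.000556) = 1.185.
Step 4 — Bandwidth: Δω = ω₀/Q = 3.779e+05 rad/s; BW = Δω/(2π) = 6.015e+04 Hz.

(a) f₀ = 7.127e+04 Hz  (b) Q = 1.185  (c) BW = 6.015e+04 Hz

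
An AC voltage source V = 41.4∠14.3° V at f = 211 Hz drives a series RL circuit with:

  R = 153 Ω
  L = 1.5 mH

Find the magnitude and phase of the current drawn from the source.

Step 1 — Angular frequency: ω = 2π·f = 2π·211 = 1326 rad/s.
Step 2 — Component impedances:
  R: Z = R = 153 Ω
  L: Z = jωL = j·1326·0.0015 = 0 + j1.989 Ω
Step 3 — Series combination: Z_total = R + L = 153 + j1.989 Ω = 153∠0.7° Ω.
Step 4 — Source phasor: V = 41.4∠14.3° V = 40.12 + j10.23 V.
Step 5 — Ohm's law: I = V / Z_total = (40.12 + j10.23) / (153 + j1.989) = 0.263 + j0.06342 A.
Step 6 — Convert to polar: |I| = 0.2706 A, ∠I = 13.6°.

I = 0.2706∠13.6° A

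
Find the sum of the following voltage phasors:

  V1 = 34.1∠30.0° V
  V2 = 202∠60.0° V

Step 1 — Convert each phasor to rectangular form:
  V1 = 34.1·(cos(30.0°) + j·sin(30.0°)) = 29.53 + j17.05 V
  V2 = 202·(cos(60.0°) + j·sin(60.0°)) = 101 + j174.9 V
Step 2 — Sum components: V_total = 130.5 + j192 V.
Step 3 — Convert to polar: |V_total| = 232.2 V, ∠V_total = 55.8°.

V_total = 232.2∠55.8° V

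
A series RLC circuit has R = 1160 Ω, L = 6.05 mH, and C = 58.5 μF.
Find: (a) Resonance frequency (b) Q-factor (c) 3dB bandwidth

Step 1 — Resonance condition Im(Z)=0 gives ω₀ = 1/√(LC).
Step 2 — ω₀ = 1/√(0.00605·5.85e-05) = 1681 rad/s.
Step 3 — f₀ = ω₀/(2π) = 267.5 Hz.
Step 4 — Series Q: Q = ω₀L/R = 1681·0.00605/1160 = 0.008767.
Step 5 — 3dB bandwidth: Δω = ω₀/Q = 1.917e+05 rad/s; BW = Δω/(2π) = 3.052e+04 Hz.

(a) f₀ = 267.5 Hz  (b) Q = 0.008767  (c) BW = 3.052e+04 Hz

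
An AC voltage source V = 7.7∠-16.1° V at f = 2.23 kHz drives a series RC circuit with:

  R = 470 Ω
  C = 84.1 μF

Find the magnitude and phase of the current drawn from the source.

Step 1 — Angular frequency: ω = 2π·f = 2π·2230 = 1.401e+04 rad/s.
Step 2 — Component impedances:
  R: Z = R = 470 Ω
  C: Z = 1/(jωC) = -j/(ω·C) = 0 - j0.8486 Ω
Step 3 — Series combination: Z_total = R + C = 470 - j0.8486 Ω = 470∠-0.1° Ω.
Step 4 — Source phasor: V = 7.7∠-16.1° V = 7.398 - j2.135 V.
Step 5 — Ohm's law: I = V / Z_total = (7.398 - j2.135) / (470 - j0.8486) = 0.01575 - j0.004515 A.
Step 6 — Convert to polar: |I| = 0.01638 A, ∠I = -16.0°.

I = 0.01638∠-16.0° A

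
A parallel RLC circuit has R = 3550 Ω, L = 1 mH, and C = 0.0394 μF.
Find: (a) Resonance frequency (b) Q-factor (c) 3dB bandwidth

Step 1 — Resonance: ω₀ = 1/√(LC) = 1/√(0.001·3.94e-08) = 1.593e+05 rad/s.
Step 2 — f₀ = ω₀/(2π) = 2.536e+04 Hz.
Step 3 — Parallel Q: Q = R/(ω₀L) = 3550/(1.593e+05·0.001) = 22.28.
Step 4 — Bandwidth: Δω = ω₀/Q = 7149 rad/s; BW = Δω/(2π) = 1138 Hz.

(a) f₀ = 2.536e+04 Hz  (b) Q = 22.28  (c) BW = 1138 Hz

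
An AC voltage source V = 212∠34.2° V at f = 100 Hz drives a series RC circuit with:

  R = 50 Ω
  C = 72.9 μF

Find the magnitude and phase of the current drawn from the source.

Step 1 — Angular frequency: ω = 2π·f = 2π·100 = 628.3 rad/s.
Step 2 — Component impedances:
  R: Z = R = 50 Ω
  C: Z = 1/(jωC) = -j/(ω·C) = 0 - j21.83 Ω
Step 3 — Series combination: Z_total = R + C = 50 - j21.83 Ω = 54.56∠-23.6° Ω.
Step 4 — Source phasor: V = 212∠34.2° V = 175.3 + j119.2 V.
Step 5 — Ohm's law: I = V / Z_total = (175.3 + j119.2) / (50 - j21.83) = 2.071 + j3.288 A.
Step 6 — Convert to polar: |I| = 3.886 A, ∠I = 57.8°.

I = 3.886∠57.8° A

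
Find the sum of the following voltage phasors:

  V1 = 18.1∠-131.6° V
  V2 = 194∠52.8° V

Step 1 — Convert each phasor to rectangular form:
  V1 = 18.1·(cos(-131.6°) + j·sin(-131.6°)) = -12.02 - j13.54 V
  V2 = 194·(cos(52.8°) + j·sin(52.8°)) = 117.3 + j154.5 V
Step 2 — Sum components: V_total = 105.3 + j141 V.
Step 3 — Convert to polar: |V_total| = 176 V, ∠V_total = 53.3°.

V_total = 176∠53.3° V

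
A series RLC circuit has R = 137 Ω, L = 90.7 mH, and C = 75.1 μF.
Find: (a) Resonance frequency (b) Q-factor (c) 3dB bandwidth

Step 1 — Resonance: ω₀ = 1/√(LC) = 1/√(0.0907·7.51e-05) = 383.2 rad/s.
Step 2 — f₀ = ω₀/(2π) = 60.98 Hz.
Step 3 — Series Q: Q = ω₀L/R = 383.2·0.0907/137 = 0.2537.
Step 4 — Bandwidth: Δω = ω₀/Q = 1510 rad/s; BW = Δω/(2π) = 240.4 Hz.

(a) f₀ = 60.98 Hz  (b) Q = 0.2537  (c) BW = 240.4 Hz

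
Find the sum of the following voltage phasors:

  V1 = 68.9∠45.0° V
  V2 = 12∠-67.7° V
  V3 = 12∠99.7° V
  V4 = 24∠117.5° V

Step 1 — Convert each phasor to rectangular form:
  V1 = 68.9·(cos(45.0°) + j·sin(45.0°)) = 48.72 + j48.72 V
  V2 = 12·(cos(-67.7°) + j·sin(-67.7°)) = 4.553 - j11.1 V
  V3 = 12·(cos(99.7°) + j·sin(99.7°)) = -2.022 + j11.83 V
  V4 = 24·(cos(117.5°) + j·sin(117.5°)) = -11.08 + j21.29 V
Step 2 — Sum components: V_total = 40.17 + j70.73 V.
Step 3 — Convert to polar: |V_total| = 81.34 V, ∠V_total = 60.4°.

V_total = 81.34∠60.4° V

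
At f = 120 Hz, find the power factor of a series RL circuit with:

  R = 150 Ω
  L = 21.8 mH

Step 1 — Angular frequency: ω = 2π·f = 2π·120 = 754 rad/s.
Step 2 — Component impedances:
  R: Z = R = 150 Ω
  L: Z = jωL = j·754·0.0218 = 0 + j16.44 Ω
Step 3 — Series combination: Z_total = R + L = 150 + j16.44 Ω = 150.9∠6.3° Ω.
Step 4 — Power factor: PF = cos(φ) = Re(Z)/|Z| = 150/150.9 = 0.994.
Step 5 — Type: Im(Z) = 16.44 ⇒ lagging (phase φ = 6.3°).

PF = 0.994 (lagging, φ = 6.3°)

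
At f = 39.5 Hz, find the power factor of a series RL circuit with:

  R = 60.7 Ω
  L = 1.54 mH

Step 1 — Angular frequency: ω = 2π·f = 2π·39.5 = 248.2 rad/s.
Step 2 — Component impedances:
  R: Z = R = 60.7 Ω
  L: Z = jωL = j·248.2·0.00154 = 0 + j0.3822 Ω
Step 3 — Series combination: Z_total = R + L = 60.7 + j0.3822 Ω = 60.7∠0.4° Ω.
Step 4 — Power factor: PF = cos(φ) = Re(Z)/|Z| = 60.7/60.7 = 1.
Step 5 — Type: Im(Z) = 0.3822 ⇒ lagging (phase φ = 0.4°).

PF = 1 (lagging, φ = 0.4°)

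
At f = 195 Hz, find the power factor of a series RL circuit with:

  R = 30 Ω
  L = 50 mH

Step 1 — Angular frequency: ω = 2π·f = 2π·195 = 1225 rad/s.
Step 2 — Component impedances:
  R: Z = R = 30 Ω
  L: Z = jωL = j·1225·0.05 = 0 + j61.26 Ω
Step 3 — Series combination: Z_total = R + L = 30 + j61.26 Ω = 68.21∠63.9° Ω.
Step 4 — Power factor: PF = cos(φ) = Re(Z)/|Z| = 30/68.21 = 0.4398.
Step 5 — Type: Im(Z) = 61.26 ⇒ lagging (phase φ = 63.9°).

PF = 0.4398 (lagging, φ = 63.9°)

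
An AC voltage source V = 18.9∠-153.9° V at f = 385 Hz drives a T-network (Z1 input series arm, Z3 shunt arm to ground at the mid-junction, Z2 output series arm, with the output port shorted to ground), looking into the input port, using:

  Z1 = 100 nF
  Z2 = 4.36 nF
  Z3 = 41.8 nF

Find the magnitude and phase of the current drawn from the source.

Step 1 — Angular frequency: ω = 2π·f = 2π·385 = 2419 rad/s.
Step 2 — Component impedances:
  Z1: Z = 1/(jωC) = -j/(ω·C) = 0 - j4134 Ω
  Z2: Z = 1/(jωC) = -j/(ω·C) = 0 - j9.481e+04 Ω
  Z3: Z = 1/(jωC) = -j/(ω·C) = 0 - j9890 Ω
Step 3 — With the output port shorted to ground, the output series arm Z2 runs from the junction to ground; the shunt arm Z3 also runs from the junction to ground. They appear in parallel: Z3 || Z2 = 0 - j8956 Ω.
Step 4 — Series with input arm Z1: Z_in = Z1 + (Z3 || Z2) = 0 - j1.309e+04 Ω = 1.309e+04∠-90.0° Ω.
Step 5 — Source phasor: V = 18.9∠-153.9° V = -16.97 - j8.315 V.
Step 6 — Ohm's law: I = V / Z_total = (-16.97 - j8.315) / (0 - j1.309e+04) = 0.0006352 - j0.001297 A.
Step 7 — Convert to polar: |I| = 0.001444 A, ∠I = -63.9°.

I = 0.001444∠-63.9° A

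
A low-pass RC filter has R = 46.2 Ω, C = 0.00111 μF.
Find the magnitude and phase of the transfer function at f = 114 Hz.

Step 1 — Angular frequency: ω = 2π·114 = 716.3 rad/s.
Step 2 — Transfer function: H(jω) = 1/(1 + jωRC).
Step 3 — Denominator: 1 + jωRC = 1 + j·716.3·46.2·1.11e-09 = 1 + j3.673e-05.
Step 4 — H = 1 - j3.673e-05.
Step 5 — Magnitude: |H| = 1 (-0.0 dB); phase: φ = -0.0°.

|H| = 1 (-0.0 dB), φ = -0.0°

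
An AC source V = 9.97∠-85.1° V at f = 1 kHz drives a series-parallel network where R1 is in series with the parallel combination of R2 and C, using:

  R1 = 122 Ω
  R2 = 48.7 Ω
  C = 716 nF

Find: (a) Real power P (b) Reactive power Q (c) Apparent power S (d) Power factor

Step 1 — Angular frequency: ω = 2π·f = 2π·1000 = 6283 rad/s.
Step 2 — Component impedances:
  R1: Z = R = 122 Ω
  R2: Z = R = 48.7 Ω
  C: Z = 1/(jωC) = -j/(ω·C) = 0 - j222.3 Ω
Step 3 — Parallel branch: R2 || C = 1/(1/R2 + 1/C) = 46.47 - j10.18 Ω.
Step 4 — Series with R1: Z_total = R1 + (R2 || C) = 168.5 - j10.18 Ω = 168.8∠-3.5° Ω.
Step 5 — Source phasor: V = 9.97∠-85.1° V = 0.8516 - j9.934 V.
Step 6 — Current: I = V / Z = 0.008587 - j0.05844 A = 0.05907∠-81.6° A.
Step 7 — Complex power: S = V·I* = 0.5879 - j0.03553 VA.
Step 8 — Real power: P = Re(S) = 0.5879 W.
Step 9 — Reactive power: Q = Im(S) = -0.03553 VAR.
Step 10 — Apparent power: |S| = 0.5889 VA.
Step 11 — Power factor: PF = P/|S| = 0.9982 (leading).

(a) P = 0.5879 W  (b) Q = -0.03553 VAR  (c) S = 0.5889 VA  (d) PF = 0.9982 (leading)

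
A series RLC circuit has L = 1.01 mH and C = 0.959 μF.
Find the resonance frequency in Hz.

Step 1 — Resonance condition Im(Z)=0 gives ω₀ = 1/√(LC).
Step 2 — ω₀ = 1/√(0.00101·9.59e-07) = 3.213e+04 rad/s.
Step 3 — f₀ = ω₀/(2π) = 5114 Hz.

f₀ = 5114 Hz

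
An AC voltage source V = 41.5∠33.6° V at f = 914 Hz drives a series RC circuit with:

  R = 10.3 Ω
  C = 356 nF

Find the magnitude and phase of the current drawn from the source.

Step 1 — Angular frequency: ω = 2π·f = 2π·914 = 5743 rad/s.
Step 2 — Component impedances:
  R: Z = R = 10.3 Ω
  C: Z = 1/(jωC) = -j/(ω·C) = 0 - j489.1 Ω
Step 3 — Series combination: Z_total = R + C = 10.3 - j489.1 Ω = 489.2∠-88.8° Ω.
Step 4 — Source phasor: V = 41.5∠33.6° V = 34.57 + j22.97 V.
Step 5 — Ohm's law: I = V / Z_total = (34.57 + j22.97) / (10.3 - j489.1) = -0.04544 + j0.07163 A.
Step 6 — Convert to polar: |I| = 0.08483 A, ∠I = 122.4°.

I = 0.08483∠122.4° A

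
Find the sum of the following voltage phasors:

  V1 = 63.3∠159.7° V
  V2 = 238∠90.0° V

Step 1 — Convert each phasor to rectangular form:
  V1 = 63.3·(cos(159.7°) + j·sin(159.7°)) = -59.37 + j21.96 V
  V2 = 238·(cos(90.0°) + j·sin(90.0°)) = 0 + j238 V
Step 2 — Sum components: V_total = -59.37 + j260 V.
Step 3 — Convert to polar: |V_total| = 266.7 V, ∠V_total = 102.9°.

V_total = 266.7∠102.9° V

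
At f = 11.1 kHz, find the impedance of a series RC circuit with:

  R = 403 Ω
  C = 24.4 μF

Step 1 — Angular frequency: ω = 2π·f = 2π·1.11e+04 = 6.974e+04 rad/s.
Step 2 — Component impedances:
  R: Z = R = 403 Ω
  C: Z = 1/(jωC) = -j/(ω·C) = 0 - j0.5876 Ω
Step 3 — Series combination: Z_total = R + C = 403 - j0.5876 Ω = 403∠-0.1° Ω.

Z = 403 - j0.5876 Ω = 403∠-0.1° Ω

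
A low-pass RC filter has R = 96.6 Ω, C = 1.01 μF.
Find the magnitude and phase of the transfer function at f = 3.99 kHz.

Step 1 — Angular frequency: ω = 2π·3990 = 2.507e+04 rad/s.
Step 2 — Transfer function: H(jω) = 1/(1 + jωRC).
Step 3 — Denominator: 1 + jωRC = 1 + j·2.507e+04·96.6·1.01e-06 = 1 + j2.446.
Step 4 — H = 0.1432 - j0.3503.
Step 5 — Magnitude: |H| = 0.3784 (-8.4 dB); phase: φ = -67.8°.

|H| = 0.3784 (-8.4 dB), φ = -67.8°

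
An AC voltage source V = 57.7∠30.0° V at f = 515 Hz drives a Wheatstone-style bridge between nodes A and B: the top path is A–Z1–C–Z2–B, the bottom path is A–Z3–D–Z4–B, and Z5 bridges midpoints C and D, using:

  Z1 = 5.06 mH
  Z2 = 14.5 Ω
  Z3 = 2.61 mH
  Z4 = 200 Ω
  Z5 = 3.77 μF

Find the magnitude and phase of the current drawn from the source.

Step 1 — Angular frequency: ω = 2π·f = 2π·515 = 3236 rad/s.
Step 2 — Component impedances:
  Z1: Z = jωL = j·3236·0.00506 = 0 + j16.37 Ω
  Z2: Z = R = 14.5 Ω
  Z3: Z = jωL = j·3236·0.00261 = 0 + j8.446 Ω
  Z4: Z = R = 200 Ω
  Z5: Z = 1/(jωC) = -j/(ω·C) = 0 - j81.97 Ω
Step 3 — Bridge requires nodal analysis (the Z5 bridge couples midpoints C and D, so the two paths cannot be reduced to a simple series/parallel combination). Setting node B to ground and injecting 1 A at node A, the 3-node admittance system at A, C, D solves to V_A = Z_AB = 15.54 + j17.72 Ω = 23.56∠48.8° Ω.
Step 4 — Source phasor: V = 57.7∠30.0° V = 49.97 + j28.85 V.
Step 5 — Ohm's law: I = V / Z_total = (49.97 + j28.85) / (15.54 + j17.72) = 2.319 - j0.7873 A.
Step 6 — Convert to polar: |I| = 2.449 A, ∠I = -18.8°.

I = 2.449∠-18.8° A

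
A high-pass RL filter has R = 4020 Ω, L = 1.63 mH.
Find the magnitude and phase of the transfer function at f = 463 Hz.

Step 1 — Angular frequency: ω = 2π·463 = 2909 rad/s.
Step 2 — Transfer function: H(jω) = jωL/(R + jωL).
Step 3 — Numerator jωL = j·4.742; denominator R + jωL = 4020 + j4.742.
Step 4 — H = 1.391e-06 + j0.00118.
Step 5 — Magnitude: |H| = 0.00118 (-58.6 dB); phase: φ = 89.9°.

|H| = 0.00118 (-58.6 dB), φ = 89.9°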